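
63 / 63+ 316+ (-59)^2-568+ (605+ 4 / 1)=3839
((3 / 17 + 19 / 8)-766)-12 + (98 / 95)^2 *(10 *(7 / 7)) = -187744817 / 245480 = -764.81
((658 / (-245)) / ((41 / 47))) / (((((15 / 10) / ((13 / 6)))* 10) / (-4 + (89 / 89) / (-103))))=1694303 / 950175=1.78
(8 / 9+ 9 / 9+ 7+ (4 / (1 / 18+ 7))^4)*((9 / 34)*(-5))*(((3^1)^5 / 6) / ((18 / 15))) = -1776383661150 / 4422458897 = -401.67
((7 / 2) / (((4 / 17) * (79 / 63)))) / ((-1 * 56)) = -0.21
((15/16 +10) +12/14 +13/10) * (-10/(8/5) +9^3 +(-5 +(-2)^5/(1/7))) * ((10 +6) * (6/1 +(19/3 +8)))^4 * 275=11293557597959296000/567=19918091001691880.07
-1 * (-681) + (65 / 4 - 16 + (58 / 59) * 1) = 161007 / 236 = 682.23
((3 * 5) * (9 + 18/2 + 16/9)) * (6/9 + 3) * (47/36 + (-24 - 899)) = -162420995/162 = -1002598.73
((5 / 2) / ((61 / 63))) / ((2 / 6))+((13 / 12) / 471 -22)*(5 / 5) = -14.25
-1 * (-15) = 15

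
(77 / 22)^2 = 49 / 4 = 12.25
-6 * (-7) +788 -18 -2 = 810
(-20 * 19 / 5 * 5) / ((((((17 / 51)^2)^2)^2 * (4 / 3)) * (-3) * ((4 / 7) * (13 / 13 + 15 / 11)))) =47993715 / 104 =461478.03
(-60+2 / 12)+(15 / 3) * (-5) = -509 / 6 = -84.83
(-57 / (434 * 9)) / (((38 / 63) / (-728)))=546 / 31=17.61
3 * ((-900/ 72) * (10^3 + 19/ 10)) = -150285/ 4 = -37571.25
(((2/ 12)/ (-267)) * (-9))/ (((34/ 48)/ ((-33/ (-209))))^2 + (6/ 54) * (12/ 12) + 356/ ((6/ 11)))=2592/ 310461281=0.00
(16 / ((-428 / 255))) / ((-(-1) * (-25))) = 204 / 535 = 0.38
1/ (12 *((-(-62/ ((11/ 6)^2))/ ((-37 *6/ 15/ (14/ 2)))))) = -4477/ 468720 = -0.01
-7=-7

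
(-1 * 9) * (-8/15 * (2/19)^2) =96/1805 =0.05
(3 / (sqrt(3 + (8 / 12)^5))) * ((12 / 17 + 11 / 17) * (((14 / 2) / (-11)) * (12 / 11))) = -52164 * sqrt(2283) / 1565377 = -1.59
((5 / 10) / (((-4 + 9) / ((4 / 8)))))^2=1 / 400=0.00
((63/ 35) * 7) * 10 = 126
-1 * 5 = -5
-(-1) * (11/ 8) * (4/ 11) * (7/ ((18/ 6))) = 7/ 6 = 1.17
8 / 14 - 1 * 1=-3 / 7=-0.43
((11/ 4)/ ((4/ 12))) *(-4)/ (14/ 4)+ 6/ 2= -45/ 7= -6.43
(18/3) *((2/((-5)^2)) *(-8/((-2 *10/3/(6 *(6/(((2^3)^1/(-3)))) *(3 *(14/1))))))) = -40824/125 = -326.59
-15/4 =-3.75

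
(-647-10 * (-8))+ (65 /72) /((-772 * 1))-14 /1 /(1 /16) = -43967009 /55584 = -791.00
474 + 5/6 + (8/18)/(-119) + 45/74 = 18840170/39627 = 475.44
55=55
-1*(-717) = 717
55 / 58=0.95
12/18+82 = 248/3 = 82.67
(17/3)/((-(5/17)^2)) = -4913/75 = -65.51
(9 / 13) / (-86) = -9 / 1118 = -0.01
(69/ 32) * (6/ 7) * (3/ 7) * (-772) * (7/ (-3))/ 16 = 39951/ 448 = 89.18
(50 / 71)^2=2500 / 5041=0.50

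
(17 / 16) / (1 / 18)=153 / 8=19.12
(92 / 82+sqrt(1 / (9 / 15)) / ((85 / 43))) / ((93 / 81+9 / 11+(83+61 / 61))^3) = 375505713 * sqrt(15) / 1414729576345280+602555679 / 341199486059744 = 0.00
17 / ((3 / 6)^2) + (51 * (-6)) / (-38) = 1445 / 19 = 76.05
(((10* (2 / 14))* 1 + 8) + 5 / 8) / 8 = 563 / 448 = 1.26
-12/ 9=-4/ 3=-1.33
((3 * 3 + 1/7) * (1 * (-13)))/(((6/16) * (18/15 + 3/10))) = -13312/63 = -211.30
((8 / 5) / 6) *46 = 184 / 15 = 12.27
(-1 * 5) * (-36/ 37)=180/ 37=4.86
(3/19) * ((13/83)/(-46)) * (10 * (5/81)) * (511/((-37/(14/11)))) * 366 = 283656100/132860673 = 2.13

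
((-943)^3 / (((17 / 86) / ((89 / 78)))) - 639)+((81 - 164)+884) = -3209175927983 / 663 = -4840386015.06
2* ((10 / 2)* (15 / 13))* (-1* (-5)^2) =-3750 / 13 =-288.46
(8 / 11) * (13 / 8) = 13 / 11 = 1.18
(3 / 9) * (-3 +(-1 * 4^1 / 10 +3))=-2 / 15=-0.13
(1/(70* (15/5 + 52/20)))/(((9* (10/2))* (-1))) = -1/17640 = -0.00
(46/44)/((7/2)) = 23/77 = 0.30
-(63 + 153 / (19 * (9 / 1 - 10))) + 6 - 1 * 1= -949 / 19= -49.95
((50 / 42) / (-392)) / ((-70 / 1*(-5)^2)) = 1 / 576240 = 0.00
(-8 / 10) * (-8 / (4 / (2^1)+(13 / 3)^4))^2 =-0.00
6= 6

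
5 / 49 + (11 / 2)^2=5949 / 196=30.35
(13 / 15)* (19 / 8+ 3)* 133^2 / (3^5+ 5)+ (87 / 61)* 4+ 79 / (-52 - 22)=22629039847 / 67168320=336.90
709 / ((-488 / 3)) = -2127 / 488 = -4.36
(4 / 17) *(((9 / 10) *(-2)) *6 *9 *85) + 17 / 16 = -31087 / 16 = -1942.94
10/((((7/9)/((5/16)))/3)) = 675/56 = 12.05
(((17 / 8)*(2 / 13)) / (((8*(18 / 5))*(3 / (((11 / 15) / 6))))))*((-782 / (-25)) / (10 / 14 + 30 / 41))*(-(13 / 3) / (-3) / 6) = 20984579 / 8713008000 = 0.00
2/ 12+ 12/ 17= 0.87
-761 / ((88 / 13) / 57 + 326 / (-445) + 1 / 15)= 83645315 / 60141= 1390.82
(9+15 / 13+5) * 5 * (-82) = -6213.08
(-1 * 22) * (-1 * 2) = 44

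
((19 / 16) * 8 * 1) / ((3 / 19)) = 361 / 6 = 60.17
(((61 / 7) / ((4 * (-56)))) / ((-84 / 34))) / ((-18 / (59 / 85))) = -3599 / 5927040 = -0.00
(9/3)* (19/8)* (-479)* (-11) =300333/8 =37541.62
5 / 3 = 1.67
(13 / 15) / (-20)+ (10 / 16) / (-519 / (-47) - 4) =9019 / 198600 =0.05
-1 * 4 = -4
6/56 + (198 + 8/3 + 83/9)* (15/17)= 264613/1428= 185.30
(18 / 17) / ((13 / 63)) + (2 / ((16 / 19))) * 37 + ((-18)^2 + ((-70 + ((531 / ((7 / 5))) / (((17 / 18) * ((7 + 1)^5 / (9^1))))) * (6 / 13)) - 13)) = 249030237 / 745472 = 334.06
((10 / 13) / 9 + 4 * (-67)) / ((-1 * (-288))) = -15673 / 16848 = -0.93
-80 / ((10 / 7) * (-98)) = 4 / 7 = 0.57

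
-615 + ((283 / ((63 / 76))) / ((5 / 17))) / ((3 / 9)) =301061 / 105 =2867.25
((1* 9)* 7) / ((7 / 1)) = 9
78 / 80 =39 / 40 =0.98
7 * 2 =14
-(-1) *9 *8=72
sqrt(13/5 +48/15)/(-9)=-sqrt(145)/45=-0.27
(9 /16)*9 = 81 /16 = 5.06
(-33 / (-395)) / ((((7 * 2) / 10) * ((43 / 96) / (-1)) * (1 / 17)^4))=-264594528 / 23779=-11127.24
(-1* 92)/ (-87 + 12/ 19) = 1748/ 1641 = 1.07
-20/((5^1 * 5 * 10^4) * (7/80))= -4/4375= -0.00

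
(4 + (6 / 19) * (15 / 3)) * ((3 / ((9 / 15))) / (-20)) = -53 / 38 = -1.39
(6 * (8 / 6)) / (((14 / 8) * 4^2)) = 2 / 7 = 0.29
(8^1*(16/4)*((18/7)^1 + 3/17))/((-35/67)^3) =-3147184032/5102125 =-616.84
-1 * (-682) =682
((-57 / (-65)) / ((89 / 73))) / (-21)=-1387 / 40495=-0.03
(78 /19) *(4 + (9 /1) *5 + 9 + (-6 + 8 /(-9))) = 11960 /57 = 209.82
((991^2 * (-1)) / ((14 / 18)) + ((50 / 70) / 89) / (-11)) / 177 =-8653115696 / 1212981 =-7133.76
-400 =-400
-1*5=-5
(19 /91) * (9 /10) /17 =171 /15470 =0.01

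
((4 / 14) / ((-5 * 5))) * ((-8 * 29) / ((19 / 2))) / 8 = 116 / 3325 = 0.03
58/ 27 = 2.15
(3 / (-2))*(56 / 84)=-1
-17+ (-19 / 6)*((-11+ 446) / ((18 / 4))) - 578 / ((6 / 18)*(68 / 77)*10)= -93503 / 180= -519.46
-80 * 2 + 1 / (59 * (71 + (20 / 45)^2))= -54440399 / 340253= -160.00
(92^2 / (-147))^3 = -606355001344 / 3176523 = -190886.39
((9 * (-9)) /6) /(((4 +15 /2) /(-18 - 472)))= 13230 /23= 575.22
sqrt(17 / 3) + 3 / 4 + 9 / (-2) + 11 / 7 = -61 / 28 + sqrt(51) / 3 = 0.20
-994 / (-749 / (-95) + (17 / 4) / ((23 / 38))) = -4343780 / 65139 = -66.68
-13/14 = -0.93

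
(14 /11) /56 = 1 /44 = 0.02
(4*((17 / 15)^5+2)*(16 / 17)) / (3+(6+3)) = 47017712 / 38728125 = 1.21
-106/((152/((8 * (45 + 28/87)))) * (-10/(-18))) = -1253874/2755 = -455.13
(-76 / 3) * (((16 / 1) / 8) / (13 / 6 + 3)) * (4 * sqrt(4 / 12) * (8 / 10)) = -4864 * sqrt(3) / 465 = -18.12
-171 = -171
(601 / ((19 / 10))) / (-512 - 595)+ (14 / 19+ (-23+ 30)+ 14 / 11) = 2018371 / 231363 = 8.72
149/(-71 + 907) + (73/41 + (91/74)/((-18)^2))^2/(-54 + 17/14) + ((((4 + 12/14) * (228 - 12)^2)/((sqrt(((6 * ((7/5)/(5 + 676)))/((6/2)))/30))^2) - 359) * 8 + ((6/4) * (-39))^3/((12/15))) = 24184013551268361901375811591/1828302219667644336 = 13227579823.03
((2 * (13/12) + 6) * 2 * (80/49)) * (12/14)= 160/7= 22.86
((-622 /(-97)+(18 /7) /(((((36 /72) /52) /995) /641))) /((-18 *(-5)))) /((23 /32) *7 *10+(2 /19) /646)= 5685973293742864 /150950897055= 37667.70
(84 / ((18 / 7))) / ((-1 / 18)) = -588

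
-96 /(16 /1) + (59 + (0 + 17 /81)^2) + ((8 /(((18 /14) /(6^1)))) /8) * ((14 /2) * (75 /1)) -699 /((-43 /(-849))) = -3187465715 /282123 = -11298.14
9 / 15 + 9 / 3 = 18 / 5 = 3.60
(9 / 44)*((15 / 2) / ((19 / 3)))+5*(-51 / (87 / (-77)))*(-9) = -98477415 / 48488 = -2030.96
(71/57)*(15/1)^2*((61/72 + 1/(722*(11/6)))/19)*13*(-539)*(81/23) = -7401476566575/23979064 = -308664.11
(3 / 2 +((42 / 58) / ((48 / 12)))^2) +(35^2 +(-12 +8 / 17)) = 277934449 / 228752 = 1215.00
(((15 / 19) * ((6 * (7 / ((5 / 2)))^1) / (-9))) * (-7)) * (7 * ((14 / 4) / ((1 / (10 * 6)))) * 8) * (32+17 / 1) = 5944370.53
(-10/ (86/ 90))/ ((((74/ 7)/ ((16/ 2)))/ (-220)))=2772000/ 1591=1742.30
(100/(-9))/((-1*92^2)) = 25/19044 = 0.00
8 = 8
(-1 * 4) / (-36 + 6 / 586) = 1172 / 10545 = 0.11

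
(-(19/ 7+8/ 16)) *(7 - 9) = 45/ 7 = 6.43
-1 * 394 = -394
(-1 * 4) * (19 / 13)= -76 / 13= -5.85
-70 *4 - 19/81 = -22699/81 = -280.23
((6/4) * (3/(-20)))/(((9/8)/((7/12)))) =-7/60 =-0.12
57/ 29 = 1.97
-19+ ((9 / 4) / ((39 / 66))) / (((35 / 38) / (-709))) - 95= -1385499 / 455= -3045.05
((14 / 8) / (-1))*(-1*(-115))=-805 / 4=-201.25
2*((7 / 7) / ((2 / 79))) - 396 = -317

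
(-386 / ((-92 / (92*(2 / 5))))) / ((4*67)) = 193 / 335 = 0.58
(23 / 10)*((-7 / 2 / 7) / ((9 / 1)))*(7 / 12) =-161 / 2160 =-0.07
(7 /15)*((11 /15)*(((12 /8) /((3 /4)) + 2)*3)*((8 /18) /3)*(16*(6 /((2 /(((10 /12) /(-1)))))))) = -9856 /405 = -24.34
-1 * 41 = -41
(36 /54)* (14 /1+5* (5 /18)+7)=403 /27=14.93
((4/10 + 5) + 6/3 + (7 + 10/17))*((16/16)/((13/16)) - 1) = 294/85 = 3.46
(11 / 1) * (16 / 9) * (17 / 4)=748 / 9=83.11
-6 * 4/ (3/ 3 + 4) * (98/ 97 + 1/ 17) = -42312/ 8245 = -5.13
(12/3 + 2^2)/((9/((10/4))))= 20/9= 2.22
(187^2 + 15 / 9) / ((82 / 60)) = 1049120 / 41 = 25588.29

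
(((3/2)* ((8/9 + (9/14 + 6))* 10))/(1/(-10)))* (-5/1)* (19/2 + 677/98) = 92686.59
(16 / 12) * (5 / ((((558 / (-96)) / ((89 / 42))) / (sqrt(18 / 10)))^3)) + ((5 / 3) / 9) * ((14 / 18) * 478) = 16730 / 243 - 1443776512 * sqrt(5) / 4138416765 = 68.07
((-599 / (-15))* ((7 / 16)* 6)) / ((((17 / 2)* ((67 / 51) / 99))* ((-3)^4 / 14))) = 322861 / 2010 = 160.63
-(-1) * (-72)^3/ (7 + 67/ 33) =-6158592/ 149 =-41332.83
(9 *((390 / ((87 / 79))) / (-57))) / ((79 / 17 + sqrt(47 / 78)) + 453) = -317844586800 / 2601382090967 + 8904090 *sqrt(3666) / 2601382090967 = -0.12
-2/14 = -1/7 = -0.14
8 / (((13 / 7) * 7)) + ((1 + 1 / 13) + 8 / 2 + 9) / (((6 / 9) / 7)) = 3859 / 26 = 148.42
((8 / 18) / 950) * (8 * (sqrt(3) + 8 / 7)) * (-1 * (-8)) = 1024 / 29925 + 128 * sqrt(3) / 4275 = 0.09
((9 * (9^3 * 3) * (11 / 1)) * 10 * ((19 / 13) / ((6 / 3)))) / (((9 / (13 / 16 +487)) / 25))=445941601875 / 208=2143950009.01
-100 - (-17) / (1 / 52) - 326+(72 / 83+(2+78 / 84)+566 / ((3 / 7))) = 6213665 / 3486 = 1782.46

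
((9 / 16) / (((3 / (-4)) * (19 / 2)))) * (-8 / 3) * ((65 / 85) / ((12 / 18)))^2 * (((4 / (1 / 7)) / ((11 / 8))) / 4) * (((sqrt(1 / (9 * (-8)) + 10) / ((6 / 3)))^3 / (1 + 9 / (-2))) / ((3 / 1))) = -121511 * sqrt(1438) / 8697744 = -0.53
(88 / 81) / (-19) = -88 / 1539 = -0.06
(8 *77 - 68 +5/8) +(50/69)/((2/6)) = 101347/184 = 550.80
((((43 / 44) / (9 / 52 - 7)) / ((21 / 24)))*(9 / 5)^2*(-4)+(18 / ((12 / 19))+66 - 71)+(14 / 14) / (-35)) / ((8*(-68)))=-34977431 / 743512000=-0.05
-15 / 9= -5 / 3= -1.67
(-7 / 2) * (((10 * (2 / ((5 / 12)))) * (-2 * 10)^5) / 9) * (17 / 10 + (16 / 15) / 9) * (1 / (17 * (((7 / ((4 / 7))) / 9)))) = 5027840000 / 1071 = 4694528.48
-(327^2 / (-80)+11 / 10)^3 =1219589938181321 / 512000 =2382011598.01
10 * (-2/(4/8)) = -40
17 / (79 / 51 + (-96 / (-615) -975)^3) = -7469313375 / 407039913381440582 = -0.00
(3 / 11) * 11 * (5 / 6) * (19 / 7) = 95 / 14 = 6.79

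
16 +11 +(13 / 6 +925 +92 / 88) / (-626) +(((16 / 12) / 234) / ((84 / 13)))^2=112978739453 / 4427546508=25.52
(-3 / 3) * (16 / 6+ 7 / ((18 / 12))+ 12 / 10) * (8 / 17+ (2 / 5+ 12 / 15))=-18176 / 1275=-14.26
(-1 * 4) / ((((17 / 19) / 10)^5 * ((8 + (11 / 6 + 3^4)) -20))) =-9847.95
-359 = -359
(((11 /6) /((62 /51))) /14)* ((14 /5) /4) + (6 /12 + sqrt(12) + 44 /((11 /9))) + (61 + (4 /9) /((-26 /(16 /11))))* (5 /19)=2* sqrt(3) + 3191148271 /60643440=56.09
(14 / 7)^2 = 4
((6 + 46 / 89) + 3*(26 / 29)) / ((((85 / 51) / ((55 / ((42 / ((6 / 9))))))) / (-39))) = -3397966 / 18067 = -188.08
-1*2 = -2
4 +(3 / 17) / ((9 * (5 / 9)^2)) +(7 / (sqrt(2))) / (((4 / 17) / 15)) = 1727 / 425 +1785 * sqrt(2) / 8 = 319.61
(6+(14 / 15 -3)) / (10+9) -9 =-2506 / 285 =-8.79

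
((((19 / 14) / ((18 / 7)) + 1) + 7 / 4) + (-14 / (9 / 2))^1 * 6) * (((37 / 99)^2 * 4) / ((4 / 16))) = -3033704 / 88209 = -34.39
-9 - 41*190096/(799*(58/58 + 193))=-4594495/77503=-59.28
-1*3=-3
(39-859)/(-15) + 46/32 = 2693/48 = 56.10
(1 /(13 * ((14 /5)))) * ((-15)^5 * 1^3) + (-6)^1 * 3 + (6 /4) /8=-30400935 /1456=-20879.76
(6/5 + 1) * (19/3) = 209/15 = 13.93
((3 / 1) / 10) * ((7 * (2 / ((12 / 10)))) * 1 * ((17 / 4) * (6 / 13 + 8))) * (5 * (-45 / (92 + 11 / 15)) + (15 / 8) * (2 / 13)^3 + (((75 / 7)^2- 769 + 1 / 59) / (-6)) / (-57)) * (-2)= 941498012589475 / 863303179284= 1090.58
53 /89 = 0.60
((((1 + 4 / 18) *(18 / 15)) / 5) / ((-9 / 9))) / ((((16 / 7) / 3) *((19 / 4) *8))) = -0.01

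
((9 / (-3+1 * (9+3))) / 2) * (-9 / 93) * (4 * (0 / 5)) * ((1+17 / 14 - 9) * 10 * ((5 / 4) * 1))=0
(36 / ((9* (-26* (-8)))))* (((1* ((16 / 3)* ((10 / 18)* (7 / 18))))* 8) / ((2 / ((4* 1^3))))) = 1120 / 3159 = 0.35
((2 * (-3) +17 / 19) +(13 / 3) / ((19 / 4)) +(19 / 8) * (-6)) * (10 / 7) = -21025 / 798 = -26.35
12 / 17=0.71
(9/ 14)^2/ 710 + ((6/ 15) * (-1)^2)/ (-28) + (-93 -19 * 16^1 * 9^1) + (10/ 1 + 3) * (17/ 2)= -378308367/ 139160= -2718.51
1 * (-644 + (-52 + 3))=-693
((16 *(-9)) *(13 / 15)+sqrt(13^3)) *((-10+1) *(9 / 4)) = 12636 / 5 - 1053 *sqrt(13) / 4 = 1578.04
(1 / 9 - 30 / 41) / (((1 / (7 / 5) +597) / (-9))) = 1603 / 171544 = 0.01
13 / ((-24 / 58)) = -377 / 12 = -31.42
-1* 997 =-997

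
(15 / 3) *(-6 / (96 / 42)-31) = -1345 / 8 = -168.12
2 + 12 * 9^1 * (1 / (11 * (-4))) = -5 / 11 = -0.45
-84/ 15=-28/ 5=-5.60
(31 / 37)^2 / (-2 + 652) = 961 / 889850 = 0.00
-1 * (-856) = 856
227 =227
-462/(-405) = 154/135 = 1.14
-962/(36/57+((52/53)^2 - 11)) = 51342902/501997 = 102.28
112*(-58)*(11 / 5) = -71456 / 5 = -14291.20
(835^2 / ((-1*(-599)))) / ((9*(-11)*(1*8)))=-697225 / 474408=-1.47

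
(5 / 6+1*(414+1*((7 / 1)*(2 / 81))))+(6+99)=84241 / 162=520.01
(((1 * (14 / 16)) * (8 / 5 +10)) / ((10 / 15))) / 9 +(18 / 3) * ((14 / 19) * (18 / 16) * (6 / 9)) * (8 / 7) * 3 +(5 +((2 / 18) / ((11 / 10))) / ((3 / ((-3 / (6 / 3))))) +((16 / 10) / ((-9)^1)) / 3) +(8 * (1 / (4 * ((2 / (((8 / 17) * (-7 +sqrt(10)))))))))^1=8 * sqrt(10) / 17 +56239379 / 3837240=16.14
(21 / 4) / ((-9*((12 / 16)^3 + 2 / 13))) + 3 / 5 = -0.41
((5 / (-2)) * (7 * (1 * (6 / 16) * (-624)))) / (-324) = -455 / 36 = -12.64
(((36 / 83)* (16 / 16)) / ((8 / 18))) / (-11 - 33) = -81 / 3652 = -0.02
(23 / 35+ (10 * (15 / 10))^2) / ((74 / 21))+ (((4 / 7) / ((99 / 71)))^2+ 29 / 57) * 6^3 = 13142538271 / 62521305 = 210.21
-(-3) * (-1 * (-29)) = 87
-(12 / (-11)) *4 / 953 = 48 / 10483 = 0.00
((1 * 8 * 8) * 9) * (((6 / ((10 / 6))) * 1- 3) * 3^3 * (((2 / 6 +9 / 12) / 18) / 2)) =1404 / 5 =280.80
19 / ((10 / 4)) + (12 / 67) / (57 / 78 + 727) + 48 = 117474702 / 2112845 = 55.60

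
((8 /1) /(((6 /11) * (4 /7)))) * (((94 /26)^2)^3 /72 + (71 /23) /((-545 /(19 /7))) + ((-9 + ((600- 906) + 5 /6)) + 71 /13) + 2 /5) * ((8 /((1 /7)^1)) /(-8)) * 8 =398578.11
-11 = -11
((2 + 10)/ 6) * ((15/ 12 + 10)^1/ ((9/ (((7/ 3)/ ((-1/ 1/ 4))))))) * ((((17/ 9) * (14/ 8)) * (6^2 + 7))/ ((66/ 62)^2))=-172110295/ 58806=-2926.75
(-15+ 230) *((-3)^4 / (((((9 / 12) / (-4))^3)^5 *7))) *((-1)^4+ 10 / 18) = -310950947192597.86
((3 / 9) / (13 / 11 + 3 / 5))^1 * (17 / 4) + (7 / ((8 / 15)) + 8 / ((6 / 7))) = 13673 / 588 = 23.25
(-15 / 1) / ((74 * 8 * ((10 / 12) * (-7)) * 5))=9 / 10360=0.00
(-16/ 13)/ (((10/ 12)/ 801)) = -76896/ 65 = -1183.02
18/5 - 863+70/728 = -223419/260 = -859.30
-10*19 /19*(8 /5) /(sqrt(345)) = -16*sqrt(345) /345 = -0.86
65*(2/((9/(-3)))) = -130/3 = -43.33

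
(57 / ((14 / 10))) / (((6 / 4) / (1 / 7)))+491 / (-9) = -22349 / 441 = -50.68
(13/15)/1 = 13/15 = 0.87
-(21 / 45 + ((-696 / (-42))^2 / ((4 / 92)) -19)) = -4628698 / 735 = -6297.55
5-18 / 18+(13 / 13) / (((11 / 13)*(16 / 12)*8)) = 1447 / 352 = 4.11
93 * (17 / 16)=1581 / 16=98.81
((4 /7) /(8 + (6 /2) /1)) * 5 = 20 /77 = 0.26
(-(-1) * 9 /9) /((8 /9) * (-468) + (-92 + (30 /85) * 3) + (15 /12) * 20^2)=-17 /118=-0.14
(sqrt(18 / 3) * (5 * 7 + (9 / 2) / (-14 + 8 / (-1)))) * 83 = 127073 * sqrt(6) / 44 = 7074.18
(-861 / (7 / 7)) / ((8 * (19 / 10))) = -4305 / 76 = -56.64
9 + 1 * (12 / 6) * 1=11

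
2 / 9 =0.22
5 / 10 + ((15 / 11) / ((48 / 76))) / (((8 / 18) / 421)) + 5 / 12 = 1080349 / 528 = 2046.12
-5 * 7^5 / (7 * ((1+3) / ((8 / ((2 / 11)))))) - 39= -132094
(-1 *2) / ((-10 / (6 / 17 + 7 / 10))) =0.21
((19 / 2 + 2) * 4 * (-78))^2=12873744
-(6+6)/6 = -2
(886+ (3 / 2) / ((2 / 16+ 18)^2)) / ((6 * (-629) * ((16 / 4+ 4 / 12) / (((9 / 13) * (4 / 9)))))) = -2865884 / 171921425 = -0.02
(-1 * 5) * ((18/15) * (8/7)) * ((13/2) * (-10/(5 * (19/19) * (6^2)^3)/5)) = 13/34020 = 0.00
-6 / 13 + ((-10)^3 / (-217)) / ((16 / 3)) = 2271 / 5642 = 0.40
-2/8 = -1/4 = -0.25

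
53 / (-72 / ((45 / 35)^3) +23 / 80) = -343440 / 217657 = -1.58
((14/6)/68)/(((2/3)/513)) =3591/136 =26.40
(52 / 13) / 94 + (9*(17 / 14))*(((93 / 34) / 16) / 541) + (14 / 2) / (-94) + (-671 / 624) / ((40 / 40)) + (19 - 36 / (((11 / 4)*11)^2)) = 116148599726129 / 6504418624704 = 17.86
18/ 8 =9/ 4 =2.25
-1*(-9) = 9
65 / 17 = 3.82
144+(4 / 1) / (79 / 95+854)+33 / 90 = 351727579 / 2436270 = 144.37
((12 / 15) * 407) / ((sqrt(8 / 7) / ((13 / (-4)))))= -5291 * sqrt(14) / 20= -989.86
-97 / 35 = -2.77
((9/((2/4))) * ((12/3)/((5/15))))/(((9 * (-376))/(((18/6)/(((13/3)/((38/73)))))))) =-1026/44603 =-0.02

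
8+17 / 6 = 65 / 6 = 10.83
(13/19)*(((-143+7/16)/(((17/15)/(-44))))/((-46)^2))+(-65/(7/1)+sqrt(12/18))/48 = sqrt(6)/144+45820645/28705656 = 1.61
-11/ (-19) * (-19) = -11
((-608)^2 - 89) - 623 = 368952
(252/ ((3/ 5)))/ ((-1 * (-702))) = 70/ 117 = 0.60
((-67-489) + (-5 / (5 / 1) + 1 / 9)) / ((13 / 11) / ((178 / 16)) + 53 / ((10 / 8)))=-13.10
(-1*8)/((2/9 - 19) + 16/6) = 72/145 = 0.50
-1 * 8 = -8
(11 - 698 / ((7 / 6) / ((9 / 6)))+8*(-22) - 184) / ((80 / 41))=-71545 / 112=-638.79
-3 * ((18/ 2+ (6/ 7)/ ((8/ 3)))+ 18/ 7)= -999/ 28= -35.68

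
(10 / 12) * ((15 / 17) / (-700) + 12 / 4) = 2379 / 952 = 2.50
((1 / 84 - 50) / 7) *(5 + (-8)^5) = 45857279 / 196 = 233965.71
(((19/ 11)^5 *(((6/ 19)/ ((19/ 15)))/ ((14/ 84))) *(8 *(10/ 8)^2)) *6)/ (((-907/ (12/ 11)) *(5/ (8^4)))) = -2730781900800/ 1606805827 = -1699.51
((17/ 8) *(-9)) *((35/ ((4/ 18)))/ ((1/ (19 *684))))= -156585555/ 4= -39146388.75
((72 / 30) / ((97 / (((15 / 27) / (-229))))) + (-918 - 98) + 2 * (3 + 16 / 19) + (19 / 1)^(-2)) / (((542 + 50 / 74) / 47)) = -42182338840337 / 483034057641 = -87.33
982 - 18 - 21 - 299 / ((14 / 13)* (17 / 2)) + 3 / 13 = 1408647 / 1547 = 910.57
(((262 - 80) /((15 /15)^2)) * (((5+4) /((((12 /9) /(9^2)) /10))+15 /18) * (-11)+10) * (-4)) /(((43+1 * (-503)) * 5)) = -1313494 /69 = -19036.14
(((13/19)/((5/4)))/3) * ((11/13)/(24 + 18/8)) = 176/29925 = 0.01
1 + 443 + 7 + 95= 546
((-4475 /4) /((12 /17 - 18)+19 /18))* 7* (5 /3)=7987875 /9938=803.77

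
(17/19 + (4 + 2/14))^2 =448900/17689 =25.38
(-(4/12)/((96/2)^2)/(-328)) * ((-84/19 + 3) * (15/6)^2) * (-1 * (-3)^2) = 225/6381568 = 0.00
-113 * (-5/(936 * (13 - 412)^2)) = 565/149012136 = 0.00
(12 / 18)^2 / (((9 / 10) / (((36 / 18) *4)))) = 320 / 81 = 3.95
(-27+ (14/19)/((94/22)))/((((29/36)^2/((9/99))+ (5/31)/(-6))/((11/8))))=-1323432594/255130993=-5.19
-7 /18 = -0.39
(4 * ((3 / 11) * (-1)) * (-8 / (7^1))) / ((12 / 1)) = 8 / 77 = 0.10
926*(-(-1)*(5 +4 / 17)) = 82414 / 17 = 4847.88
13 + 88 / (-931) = 12015 / 931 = 12.91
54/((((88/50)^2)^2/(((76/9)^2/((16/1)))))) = 141015625/5622144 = 25.08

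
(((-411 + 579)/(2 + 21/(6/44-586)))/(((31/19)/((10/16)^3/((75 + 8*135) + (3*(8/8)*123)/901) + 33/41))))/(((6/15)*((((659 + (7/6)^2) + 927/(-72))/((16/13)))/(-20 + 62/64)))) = -826531315948076398065/216539140625224548352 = -3.82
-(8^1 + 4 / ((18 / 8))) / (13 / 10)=-880 / 117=-7.52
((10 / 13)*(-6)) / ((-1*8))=15 / 26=0.58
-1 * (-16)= 16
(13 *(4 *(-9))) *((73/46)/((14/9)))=-76869/161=-477.45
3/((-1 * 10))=-3/10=-0.30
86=86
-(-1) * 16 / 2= 8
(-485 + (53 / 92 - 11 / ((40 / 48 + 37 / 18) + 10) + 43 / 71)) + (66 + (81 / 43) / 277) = -236156001790 / 564069227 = -418.66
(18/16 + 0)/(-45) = -1/40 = -0.02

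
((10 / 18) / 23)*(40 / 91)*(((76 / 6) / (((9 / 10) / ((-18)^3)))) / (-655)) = 364800 / 274183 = 1.33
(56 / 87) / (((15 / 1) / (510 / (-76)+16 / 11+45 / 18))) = -3584 / 30305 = -0.12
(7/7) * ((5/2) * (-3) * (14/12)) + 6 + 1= -7/4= -1.75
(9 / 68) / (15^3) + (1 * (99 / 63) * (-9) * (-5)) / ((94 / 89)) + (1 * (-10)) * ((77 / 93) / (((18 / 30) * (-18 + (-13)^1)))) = 1630152177257 / 24186928500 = 67.40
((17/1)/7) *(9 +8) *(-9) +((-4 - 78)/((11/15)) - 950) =-110371/77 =-1433.39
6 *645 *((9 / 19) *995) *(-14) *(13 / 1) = -6307364700 / 19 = -331966563.16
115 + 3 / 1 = 118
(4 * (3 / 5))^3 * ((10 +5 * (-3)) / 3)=-576 / 25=-23.04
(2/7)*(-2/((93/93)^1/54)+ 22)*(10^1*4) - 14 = -6978/7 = -996.86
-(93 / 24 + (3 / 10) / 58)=-4501 / 1160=-3.88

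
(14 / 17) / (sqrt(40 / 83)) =7*sqrt(830) / 170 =1.19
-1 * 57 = -57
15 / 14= 1.07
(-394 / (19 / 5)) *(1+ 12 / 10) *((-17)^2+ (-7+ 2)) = -1230856 / 19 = -64781.89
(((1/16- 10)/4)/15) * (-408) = 2703/40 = 67.58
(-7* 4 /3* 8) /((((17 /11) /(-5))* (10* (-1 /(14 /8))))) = -42.27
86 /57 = 1.51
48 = 48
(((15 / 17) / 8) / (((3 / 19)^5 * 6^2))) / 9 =12380495 / 3569184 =3.47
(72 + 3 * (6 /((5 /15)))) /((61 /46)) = 5796 /61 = 95.02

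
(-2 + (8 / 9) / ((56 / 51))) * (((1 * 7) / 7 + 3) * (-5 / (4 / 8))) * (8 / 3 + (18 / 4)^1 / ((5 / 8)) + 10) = 59600 / 63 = 946.03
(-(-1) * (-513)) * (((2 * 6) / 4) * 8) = -12312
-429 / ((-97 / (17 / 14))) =7293 / 1358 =5.37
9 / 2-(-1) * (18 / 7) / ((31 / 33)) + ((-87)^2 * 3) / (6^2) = 553773 / 868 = 637.99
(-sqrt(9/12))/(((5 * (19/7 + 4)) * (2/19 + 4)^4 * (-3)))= 912247 * sqrt(3)/52191228960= 0.00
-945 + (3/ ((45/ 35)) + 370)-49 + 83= -538.67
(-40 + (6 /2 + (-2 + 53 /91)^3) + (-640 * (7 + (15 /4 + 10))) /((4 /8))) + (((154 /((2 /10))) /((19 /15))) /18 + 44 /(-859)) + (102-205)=-984013398632350 /36897096873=-26669.13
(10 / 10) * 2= 2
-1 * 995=-995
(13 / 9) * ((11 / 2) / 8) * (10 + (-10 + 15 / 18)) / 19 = 0.04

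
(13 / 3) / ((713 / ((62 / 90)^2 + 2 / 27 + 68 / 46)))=1227239 / 99623925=0.01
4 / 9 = 0.44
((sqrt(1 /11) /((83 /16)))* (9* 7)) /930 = 168* sqrt(11) /141515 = 0.00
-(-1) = 1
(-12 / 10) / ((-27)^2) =-2 / 1215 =-0.00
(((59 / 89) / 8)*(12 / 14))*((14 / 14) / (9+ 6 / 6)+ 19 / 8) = 17523 / 99680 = 0.18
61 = 61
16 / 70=0.23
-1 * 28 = -28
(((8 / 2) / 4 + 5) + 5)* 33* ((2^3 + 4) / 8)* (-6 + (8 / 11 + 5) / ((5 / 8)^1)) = 8613 / 5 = 1722.60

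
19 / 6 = 3.17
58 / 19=3.05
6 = 6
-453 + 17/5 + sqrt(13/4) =-2248/5 + sqrt(13)/2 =-447.80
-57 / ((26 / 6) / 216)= -36936 / 13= -2841.23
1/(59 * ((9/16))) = 0.03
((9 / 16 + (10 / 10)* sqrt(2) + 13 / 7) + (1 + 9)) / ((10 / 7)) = 7* sqrt(2) / 10 + 1391 / 160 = 9.68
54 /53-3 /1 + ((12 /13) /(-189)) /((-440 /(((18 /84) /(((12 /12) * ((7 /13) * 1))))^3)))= -76095346329 /38410045520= -1.98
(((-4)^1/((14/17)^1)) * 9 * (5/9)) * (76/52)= -3230/91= -35.49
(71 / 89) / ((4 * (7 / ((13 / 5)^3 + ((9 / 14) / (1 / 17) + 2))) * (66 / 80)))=344563 / 327075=1.05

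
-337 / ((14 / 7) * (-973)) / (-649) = -0.00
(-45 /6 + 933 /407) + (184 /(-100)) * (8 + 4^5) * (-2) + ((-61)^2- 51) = 151862941 /20350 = 7462.55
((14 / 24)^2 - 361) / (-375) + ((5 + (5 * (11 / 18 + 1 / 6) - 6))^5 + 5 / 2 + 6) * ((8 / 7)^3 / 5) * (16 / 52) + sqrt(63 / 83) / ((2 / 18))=27 * sqrt(581) / 83 + 2130170932571 / 105319796400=28.07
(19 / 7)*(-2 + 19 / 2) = 285 / 14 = 20.36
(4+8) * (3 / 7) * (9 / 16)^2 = 729 / 448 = 1.63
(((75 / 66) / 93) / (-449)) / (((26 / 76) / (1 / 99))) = -475 / 591153849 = -0.00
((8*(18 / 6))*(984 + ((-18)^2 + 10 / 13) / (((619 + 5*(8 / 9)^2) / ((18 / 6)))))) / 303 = 78.06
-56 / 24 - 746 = -2245 / 3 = -748.33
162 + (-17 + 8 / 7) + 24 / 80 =10251 / 70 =146.44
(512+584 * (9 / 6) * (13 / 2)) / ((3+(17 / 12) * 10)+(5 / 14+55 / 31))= 4040106 / 12563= 321.59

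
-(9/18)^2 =-1/4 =-0.25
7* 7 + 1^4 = 50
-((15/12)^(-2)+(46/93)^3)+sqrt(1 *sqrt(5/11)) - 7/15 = -24687277/20108925+11^(3/4) *5^(1/4)/11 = -0.41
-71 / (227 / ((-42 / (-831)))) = -994 / 62879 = -0.02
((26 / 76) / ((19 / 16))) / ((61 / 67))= 6968 / 22021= 0.32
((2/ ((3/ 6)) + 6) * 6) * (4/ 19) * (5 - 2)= 720/ 19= 37.89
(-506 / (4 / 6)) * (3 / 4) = -2277 / 4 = -569.25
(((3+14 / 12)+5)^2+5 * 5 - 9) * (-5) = -18005 / 36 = -500.14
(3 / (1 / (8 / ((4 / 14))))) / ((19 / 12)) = 1008 / 19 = 53.05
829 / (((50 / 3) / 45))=22383 / 10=2238.30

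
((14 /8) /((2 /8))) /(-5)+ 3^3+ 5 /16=2073 /80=25.91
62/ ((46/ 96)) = 2976/ 23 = 129.39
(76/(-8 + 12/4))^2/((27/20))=23104/135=171.14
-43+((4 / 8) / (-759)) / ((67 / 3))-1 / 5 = -7322837 / 169510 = -43.20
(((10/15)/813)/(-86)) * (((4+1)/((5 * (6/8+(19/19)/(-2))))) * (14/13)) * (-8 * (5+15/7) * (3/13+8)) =342400/17724213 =0.02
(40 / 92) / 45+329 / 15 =22711 / 1035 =21.94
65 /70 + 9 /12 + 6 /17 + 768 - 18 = 357967 /476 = 752.03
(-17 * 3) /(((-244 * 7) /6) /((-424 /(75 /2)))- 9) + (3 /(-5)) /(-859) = -92854503 /29459405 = -3.15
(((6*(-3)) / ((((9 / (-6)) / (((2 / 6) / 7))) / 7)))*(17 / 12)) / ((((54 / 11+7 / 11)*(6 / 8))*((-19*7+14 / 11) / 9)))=-8228 / 88389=-0.09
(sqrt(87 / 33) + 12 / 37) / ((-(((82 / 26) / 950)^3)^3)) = -39768542160856164291950.49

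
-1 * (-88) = 88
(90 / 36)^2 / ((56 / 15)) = 375 / 224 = 1.67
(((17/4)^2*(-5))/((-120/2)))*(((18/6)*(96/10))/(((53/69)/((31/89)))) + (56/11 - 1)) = 428635263/16603840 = 25.82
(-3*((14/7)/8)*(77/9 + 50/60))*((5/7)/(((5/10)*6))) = -1.68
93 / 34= 2.74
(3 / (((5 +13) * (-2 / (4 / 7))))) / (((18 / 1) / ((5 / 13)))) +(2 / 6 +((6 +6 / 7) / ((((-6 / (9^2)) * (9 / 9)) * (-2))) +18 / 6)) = 243823 / 4914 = 49.62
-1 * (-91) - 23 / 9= 796 / 9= 88.44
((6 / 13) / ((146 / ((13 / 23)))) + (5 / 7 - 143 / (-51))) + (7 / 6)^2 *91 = 916231399 / 7192836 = 127.38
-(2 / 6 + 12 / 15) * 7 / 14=-17 / 30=-0.57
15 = 15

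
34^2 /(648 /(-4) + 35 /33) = -38148 /5311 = -7.18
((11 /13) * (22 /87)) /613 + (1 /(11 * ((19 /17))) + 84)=12183464197 /144900327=84.08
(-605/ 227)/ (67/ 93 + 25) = -56265/ 542984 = -0.10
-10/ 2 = -5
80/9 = 8.89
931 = 931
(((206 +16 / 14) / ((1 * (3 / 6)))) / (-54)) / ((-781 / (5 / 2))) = 3625 / 147609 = 0.02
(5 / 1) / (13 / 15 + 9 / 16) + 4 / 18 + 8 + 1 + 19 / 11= 490612 / 33957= 14.45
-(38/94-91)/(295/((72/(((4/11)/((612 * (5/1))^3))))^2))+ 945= 27409088438952242548841020485/2773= 9884272787216820248410033.00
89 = 89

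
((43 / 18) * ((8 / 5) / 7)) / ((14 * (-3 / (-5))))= 86 / 1323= 0.07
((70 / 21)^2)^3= 1000000 / 729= 1371.74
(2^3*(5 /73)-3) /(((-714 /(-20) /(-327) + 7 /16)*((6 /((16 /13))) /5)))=-62435200 /8150961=-7.66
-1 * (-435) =435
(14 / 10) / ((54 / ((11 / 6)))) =77 / 1620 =0.05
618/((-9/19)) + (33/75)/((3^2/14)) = -293396/225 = -1303.98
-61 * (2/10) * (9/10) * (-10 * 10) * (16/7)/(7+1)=2196/7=313.71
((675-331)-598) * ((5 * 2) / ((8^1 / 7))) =-4445 / 2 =-2222.50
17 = 17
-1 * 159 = -159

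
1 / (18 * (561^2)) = 1 / 5664978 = 0.00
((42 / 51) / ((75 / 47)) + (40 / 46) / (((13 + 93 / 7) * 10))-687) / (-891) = 1852056047 / 2403828900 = 0.77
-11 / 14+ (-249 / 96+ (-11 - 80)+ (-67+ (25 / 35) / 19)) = -686671 / 4256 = -161.34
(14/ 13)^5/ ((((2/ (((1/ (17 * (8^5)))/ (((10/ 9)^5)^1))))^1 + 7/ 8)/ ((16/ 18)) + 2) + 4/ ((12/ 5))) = 32262064128/ 47275759226383909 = 0.00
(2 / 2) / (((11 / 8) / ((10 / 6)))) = 40 / 33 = 1.21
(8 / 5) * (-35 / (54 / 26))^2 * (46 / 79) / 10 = 1523704 / 57591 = 26.46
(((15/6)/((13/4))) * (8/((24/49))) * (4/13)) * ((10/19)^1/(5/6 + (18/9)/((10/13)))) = 196000/330733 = 0.59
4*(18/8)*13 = 117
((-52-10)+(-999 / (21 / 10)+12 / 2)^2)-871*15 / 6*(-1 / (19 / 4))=205777004 / 931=221027.93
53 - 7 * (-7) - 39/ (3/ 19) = -145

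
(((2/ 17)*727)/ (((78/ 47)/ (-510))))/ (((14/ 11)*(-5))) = 375859/ 91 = 4130.32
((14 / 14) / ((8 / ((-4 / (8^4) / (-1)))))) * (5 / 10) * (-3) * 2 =-3 / 8192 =-0.00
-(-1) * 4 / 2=2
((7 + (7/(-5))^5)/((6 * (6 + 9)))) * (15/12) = 1267/56250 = 0.02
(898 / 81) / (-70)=-449 / 2835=-0.16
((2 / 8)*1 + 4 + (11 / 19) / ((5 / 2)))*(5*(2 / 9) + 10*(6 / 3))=1703 / 18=94.61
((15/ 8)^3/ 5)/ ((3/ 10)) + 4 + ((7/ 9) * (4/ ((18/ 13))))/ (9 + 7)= 176981/ 20736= 8.53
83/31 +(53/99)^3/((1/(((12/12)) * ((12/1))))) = 45305687/10026423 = 4.52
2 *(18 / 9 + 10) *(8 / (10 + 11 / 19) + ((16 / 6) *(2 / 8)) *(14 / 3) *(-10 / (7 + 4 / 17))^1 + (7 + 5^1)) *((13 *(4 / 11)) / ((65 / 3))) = 20070272 / 453255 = 44.28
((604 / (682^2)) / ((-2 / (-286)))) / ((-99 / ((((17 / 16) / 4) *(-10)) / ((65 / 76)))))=48773 / 8372232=0.01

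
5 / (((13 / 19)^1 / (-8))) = -760 / 13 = -58.46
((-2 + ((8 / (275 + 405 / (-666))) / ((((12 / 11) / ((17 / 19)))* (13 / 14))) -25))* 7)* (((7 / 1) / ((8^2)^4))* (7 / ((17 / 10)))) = -139208152153 / 429131128897536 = -0.00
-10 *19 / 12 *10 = -475 / 3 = -158.33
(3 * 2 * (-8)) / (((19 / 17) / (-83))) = 67728 / 19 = 3564.63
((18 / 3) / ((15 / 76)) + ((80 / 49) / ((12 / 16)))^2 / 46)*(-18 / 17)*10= -322.97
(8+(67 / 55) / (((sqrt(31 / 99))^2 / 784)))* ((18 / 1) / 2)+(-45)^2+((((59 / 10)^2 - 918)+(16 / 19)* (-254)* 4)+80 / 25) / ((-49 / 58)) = 6514641607 / 206150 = 31601.46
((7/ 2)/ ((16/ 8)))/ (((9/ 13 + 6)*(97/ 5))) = 0.01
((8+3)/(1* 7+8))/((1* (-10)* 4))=-11/600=-0.02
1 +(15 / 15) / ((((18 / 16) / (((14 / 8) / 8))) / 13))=127 / 36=3.53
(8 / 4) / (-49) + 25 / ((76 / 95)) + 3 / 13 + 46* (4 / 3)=709159 / 7644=92.77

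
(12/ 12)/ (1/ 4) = 4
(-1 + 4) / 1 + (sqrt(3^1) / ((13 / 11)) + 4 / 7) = 11 *sqrt(3) / 13 + 25 / 7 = 5.04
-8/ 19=-0.42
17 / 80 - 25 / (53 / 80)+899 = 3652661 / 4240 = 861.48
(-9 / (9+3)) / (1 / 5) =-15 / 4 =-3.75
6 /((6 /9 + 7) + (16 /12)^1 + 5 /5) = 3 /5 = 0.60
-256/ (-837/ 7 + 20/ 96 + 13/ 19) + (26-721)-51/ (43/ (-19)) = -10918908332/ 16289389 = -670.31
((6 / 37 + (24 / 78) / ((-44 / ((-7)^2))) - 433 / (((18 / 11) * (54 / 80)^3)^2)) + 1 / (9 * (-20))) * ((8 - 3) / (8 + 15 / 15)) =-5677906541054797591 / 5977338710083884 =-949.91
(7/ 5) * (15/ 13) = 21/ 13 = 1.62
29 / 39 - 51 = -1960 / 39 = -50.26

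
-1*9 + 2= -7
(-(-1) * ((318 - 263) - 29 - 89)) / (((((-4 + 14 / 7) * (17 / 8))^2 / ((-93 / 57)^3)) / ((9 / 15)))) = 90087984 / 9911255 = 9.09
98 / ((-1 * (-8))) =12.25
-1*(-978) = 978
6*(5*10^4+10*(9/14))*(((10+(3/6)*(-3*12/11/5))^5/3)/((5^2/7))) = 5966807561570379776/2516421875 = 2371147549.16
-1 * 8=-8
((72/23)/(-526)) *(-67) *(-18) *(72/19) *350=-1094083200/114931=-9519.48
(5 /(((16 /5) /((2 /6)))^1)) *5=125 /48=2.60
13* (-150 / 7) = -1950 / 7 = -278.57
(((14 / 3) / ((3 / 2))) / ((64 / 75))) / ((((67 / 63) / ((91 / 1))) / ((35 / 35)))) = 334425 / 1072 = 311.96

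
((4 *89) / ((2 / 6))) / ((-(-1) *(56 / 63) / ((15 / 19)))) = 36045 / 38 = 948.55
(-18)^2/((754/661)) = 107082/377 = 284.04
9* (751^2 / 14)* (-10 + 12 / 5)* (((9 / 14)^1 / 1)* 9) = -7811977851 / 490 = -15942811.94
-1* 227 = -227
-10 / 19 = -0.53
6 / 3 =2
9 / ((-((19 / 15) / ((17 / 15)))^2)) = -2601 / 361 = -7.20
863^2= 744769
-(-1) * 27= 27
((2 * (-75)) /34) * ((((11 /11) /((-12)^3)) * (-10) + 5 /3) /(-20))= 425 /1152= 0.37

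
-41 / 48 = -0.85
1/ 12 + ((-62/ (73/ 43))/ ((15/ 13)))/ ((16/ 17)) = -293863/ 8760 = -33.55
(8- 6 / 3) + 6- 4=8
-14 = -14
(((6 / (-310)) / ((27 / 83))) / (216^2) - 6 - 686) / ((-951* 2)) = 0.36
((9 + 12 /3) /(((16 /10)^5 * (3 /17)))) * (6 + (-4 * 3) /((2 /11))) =-421.52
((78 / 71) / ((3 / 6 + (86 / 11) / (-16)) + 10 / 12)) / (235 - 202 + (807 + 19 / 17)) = 350064 / 226396067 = 0.00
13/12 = 1.08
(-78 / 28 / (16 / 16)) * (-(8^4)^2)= 46736530.29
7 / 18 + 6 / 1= 115 / 18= 6.39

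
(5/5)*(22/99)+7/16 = 95/144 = 0.66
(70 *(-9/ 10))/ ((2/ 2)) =-63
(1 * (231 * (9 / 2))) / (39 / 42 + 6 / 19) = 835.37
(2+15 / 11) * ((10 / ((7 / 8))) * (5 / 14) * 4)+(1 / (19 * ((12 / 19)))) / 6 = 2131739 / 38808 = 54.93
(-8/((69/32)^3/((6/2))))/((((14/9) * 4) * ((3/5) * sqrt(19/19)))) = -163840/255507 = -0.64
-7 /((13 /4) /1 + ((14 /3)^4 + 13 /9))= -2268 /155185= -0.01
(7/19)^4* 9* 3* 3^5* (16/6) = 42007896/130321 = 322.34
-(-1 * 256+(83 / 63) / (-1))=16211 / 63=257.32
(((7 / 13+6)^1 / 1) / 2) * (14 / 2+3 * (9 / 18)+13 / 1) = 3655 / 52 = 70.29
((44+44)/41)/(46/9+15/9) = 792/2501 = 0.32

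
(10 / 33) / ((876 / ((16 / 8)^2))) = 10 / 7227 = 0.00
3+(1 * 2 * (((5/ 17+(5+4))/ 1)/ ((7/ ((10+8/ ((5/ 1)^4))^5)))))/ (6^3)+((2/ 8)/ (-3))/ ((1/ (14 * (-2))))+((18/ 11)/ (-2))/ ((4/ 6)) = 132829918321263962159/ 107002258300781250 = 1241.37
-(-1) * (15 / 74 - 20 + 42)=1643 / 74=22.20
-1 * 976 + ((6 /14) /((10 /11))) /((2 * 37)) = -5055647 /5180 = -975.99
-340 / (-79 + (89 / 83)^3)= 48601895 / 11116551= 4.37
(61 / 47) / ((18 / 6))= 61 / 141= 0.43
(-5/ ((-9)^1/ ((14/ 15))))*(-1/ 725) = -0.00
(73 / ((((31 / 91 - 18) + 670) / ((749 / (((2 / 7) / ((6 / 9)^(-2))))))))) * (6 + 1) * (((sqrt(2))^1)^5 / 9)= 243804743 * sqrt(2) / 118726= 2904.10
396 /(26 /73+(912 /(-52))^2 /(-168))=-8549541 /31840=-268.52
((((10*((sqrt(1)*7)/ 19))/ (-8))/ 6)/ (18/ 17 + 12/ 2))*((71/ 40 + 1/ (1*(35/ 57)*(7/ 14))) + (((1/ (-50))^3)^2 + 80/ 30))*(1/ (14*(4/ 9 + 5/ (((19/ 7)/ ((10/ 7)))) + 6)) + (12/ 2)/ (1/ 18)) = -2239620620721742907/ 247699200000000000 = -9.04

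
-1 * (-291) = 291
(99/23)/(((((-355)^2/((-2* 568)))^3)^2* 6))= 276824064/719313117720458984375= 0.00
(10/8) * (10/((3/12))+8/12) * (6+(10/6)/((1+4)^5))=686311/2250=305.03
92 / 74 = 46 / 37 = 1.24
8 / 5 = 1.60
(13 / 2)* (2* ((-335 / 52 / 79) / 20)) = -67 / 1264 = -0.05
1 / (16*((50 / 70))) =7 / 80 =0.09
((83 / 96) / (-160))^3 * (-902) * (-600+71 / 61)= -9419950102673 / 110528299008000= -0.09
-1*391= -391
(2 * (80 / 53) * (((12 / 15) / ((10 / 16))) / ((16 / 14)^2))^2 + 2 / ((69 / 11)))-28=-11328398 / 457125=-24.78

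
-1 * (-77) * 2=154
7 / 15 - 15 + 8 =-98 / 15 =-6.53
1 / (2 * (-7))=-1 / 14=-0.07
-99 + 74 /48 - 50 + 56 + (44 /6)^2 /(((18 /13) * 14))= -402271 /4536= -88.68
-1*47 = -47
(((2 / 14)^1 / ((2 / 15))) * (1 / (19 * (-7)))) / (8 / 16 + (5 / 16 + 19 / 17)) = -136 / 32585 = -0.00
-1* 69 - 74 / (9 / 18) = -217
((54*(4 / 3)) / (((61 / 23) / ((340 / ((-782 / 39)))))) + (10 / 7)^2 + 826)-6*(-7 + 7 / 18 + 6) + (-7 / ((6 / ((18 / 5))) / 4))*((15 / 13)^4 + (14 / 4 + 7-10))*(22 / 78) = 360.61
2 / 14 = 1 / 7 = 0.14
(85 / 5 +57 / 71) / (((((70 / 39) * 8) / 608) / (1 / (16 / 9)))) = 1053702 / 2485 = 424.02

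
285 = 285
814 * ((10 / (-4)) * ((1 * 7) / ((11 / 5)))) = -6475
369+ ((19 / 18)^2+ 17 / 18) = 120223 / 324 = 371.06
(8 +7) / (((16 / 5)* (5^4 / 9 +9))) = 675 / 11296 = 0.06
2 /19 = 0.11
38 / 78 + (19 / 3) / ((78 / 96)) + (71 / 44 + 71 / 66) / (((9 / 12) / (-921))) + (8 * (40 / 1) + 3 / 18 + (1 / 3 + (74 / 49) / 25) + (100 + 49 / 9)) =-9044144999 / 3153150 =-2868.29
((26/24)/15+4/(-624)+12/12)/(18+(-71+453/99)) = -13717/623220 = -0.02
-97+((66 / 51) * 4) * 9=-857 / 17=-50.41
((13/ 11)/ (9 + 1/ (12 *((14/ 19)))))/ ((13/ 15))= 2520/ 16841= 0.15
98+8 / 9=890 / 9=98.89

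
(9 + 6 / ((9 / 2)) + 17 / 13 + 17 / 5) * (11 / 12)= 32263 / 2340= 13.79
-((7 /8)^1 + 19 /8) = -13 /4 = -3.25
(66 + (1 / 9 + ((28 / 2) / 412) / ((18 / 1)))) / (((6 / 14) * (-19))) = -1716029 / 211356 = -8.12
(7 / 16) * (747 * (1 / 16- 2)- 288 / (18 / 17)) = -192563 / 256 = -752.20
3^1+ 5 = 8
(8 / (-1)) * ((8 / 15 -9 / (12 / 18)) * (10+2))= 6224 / 5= 1244.80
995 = 995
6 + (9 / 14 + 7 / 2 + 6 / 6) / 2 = 60 / 7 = 8.57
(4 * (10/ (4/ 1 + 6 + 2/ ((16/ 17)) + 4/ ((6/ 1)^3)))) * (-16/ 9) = -15360/ 2623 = -5.86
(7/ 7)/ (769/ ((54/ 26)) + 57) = 27/ 11536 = 0.00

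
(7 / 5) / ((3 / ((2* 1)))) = 14 / 15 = 0.93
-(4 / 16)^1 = -1 / 4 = -0.25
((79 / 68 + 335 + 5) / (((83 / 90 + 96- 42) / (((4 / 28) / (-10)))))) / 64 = -208791 / 150583552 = -0.00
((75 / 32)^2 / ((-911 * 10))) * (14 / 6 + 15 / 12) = -16125 / 7462912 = -0.00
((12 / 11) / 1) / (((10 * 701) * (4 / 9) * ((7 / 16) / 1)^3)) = 55296 / 13224365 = 0.00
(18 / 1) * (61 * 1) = 1098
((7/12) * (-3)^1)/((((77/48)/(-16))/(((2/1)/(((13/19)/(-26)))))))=-14592/11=-1326.55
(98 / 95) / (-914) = -49 / 43415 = -0.00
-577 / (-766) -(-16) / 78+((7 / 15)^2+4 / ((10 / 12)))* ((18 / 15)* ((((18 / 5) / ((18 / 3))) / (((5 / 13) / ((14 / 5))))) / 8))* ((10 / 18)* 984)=55957921881 / 31118750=1798.21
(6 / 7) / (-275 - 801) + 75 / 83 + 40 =12785321 / 312578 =40.90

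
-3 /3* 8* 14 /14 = -8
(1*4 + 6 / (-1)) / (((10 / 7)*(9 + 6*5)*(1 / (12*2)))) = -56 / 65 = -0.86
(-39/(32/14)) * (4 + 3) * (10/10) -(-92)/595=-1135573/9520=-119.28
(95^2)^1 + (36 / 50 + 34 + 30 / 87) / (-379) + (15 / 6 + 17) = 4970354131 / 549550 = 9044.41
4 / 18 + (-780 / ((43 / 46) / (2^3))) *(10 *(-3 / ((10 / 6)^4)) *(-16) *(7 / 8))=-3515434138 / 9675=-363352.37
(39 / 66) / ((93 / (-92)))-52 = -53794 / 1023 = -52.58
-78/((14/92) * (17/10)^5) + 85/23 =-7407585085/228596977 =-32.40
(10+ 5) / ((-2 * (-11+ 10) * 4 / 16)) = 30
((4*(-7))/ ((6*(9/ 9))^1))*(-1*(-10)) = -140/ 3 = -46.67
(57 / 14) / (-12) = -19 / 56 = -0.34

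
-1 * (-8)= 8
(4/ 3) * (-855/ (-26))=570/ 13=43.85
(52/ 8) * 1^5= 13/ 2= 6.50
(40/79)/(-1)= -40/79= -0.51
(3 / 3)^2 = 1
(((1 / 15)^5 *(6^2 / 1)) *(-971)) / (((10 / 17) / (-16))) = 528224 / 421875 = 1.25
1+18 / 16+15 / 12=27 / 8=3.38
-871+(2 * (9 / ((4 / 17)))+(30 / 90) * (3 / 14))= -5561 / 7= -794.43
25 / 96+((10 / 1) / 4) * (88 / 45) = 1483 / 288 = 5.15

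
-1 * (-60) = 60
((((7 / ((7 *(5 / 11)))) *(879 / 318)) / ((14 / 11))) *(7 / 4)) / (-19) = -35453 / 80560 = -0.44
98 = 98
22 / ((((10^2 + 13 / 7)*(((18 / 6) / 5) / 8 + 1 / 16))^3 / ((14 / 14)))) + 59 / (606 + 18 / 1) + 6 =6.10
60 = 60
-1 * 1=-1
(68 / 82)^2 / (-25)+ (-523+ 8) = -21644031 / 42025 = -515.03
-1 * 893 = -893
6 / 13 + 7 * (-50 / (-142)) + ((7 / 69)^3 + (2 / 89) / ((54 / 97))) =80087450099 / 26986028823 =2.97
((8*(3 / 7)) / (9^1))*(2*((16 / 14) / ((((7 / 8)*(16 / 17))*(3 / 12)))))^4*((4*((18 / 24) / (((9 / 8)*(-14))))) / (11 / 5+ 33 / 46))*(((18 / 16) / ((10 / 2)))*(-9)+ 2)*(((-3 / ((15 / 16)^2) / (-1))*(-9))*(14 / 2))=-2031.36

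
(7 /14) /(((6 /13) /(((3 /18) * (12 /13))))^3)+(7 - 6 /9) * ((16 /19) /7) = 295 /378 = 0.78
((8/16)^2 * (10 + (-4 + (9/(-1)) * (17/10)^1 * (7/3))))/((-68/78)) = 11583/1360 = 8.52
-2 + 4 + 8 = 10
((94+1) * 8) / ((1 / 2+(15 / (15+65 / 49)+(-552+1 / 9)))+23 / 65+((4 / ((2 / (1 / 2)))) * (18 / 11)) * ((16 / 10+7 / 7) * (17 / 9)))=-156499200 / 111625099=-1.40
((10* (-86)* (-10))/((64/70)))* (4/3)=37625/3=12541.67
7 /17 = 0.41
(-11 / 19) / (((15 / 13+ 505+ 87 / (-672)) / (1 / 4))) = -8008 / 27997317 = -0.00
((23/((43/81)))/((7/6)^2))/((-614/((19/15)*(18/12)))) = -318573/3234245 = -0.10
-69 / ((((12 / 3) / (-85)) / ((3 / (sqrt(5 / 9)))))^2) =-8076105 / 16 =-504756.56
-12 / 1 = -12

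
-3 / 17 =-0.18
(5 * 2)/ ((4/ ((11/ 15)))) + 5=41/ 6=6.83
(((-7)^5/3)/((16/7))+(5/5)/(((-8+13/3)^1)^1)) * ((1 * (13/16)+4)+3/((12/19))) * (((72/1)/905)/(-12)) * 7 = 1386177093/1274240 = 1087.85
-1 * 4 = -4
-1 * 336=-336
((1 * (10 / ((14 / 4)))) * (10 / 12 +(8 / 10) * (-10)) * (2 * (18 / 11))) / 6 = -11.17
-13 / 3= -4.33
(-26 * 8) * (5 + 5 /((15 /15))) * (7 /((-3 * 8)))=1820 /3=606.67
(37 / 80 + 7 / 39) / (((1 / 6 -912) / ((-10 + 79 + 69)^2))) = -9536283 / 711230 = -13.41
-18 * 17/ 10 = -153/ 5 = -30.60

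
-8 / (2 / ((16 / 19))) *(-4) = 256 / 19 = 13.47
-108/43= -2.51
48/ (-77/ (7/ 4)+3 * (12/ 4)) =-48/ 35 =-1.37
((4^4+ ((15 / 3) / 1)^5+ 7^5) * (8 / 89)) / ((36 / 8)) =323008 / 801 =403.26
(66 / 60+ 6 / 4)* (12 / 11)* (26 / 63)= 1.17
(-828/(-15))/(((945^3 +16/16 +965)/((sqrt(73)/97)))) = 92 * sqrt(73)/136432050545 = 0.00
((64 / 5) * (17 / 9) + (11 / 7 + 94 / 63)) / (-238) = -8581 / 74970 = -0.11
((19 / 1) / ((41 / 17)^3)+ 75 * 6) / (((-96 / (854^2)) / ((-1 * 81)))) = 277745616.39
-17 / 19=-0.89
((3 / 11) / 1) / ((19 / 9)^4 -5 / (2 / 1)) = 39366 / 2506207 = 0.02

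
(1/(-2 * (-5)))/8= 0.01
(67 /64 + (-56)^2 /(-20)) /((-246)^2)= -49841 /19365120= -0.00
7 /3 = 2.33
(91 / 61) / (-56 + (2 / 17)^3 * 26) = -447083 / 16770120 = -0.03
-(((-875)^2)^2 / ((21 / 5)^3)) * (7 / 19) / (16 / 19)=-1495361328125 / 432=-3461484555.84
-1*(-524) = 524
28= 28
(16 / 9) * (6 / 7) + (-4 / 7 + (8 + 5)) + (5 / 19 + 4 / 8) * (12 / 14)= 5828 / 399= 14.61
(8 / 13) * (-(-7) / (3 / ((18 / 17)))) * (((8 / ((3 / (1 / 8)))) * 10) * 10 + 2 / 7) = 11296 / 221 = 51.11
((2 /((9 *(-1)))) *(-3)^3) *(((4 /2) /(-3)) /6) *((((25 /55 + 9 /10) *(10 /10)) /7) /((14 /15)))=-149 /1078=-0.14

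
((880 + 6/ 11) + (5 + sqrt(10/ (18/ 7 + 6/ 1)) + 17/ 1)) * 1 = sqrt(42)/ 6 + 9928/ 11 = 903.63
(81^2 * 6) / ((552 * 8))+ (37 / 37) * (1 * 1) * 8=12449 / 736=16.91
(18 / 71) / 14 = 0.02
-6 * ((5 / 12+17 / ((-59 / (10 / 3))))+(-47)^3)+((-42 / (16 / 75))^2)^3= 900607097117872844843 / 15466496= 58229549674203.70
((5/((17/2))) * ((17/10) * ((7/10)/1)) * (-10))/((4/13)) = -91/4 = -22.75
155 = 155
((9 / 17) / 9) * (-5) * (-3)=15 / 17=0.88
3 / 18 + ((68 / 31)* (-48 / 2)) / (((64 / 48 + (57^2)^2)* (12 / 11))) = 981681289 / 5890249302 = 0.17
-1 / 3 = -0.33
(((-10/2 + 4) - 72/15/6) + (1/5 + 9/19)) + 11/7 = 296/665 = 0.45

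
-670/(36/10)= -1675/9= -186.11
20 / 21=0.95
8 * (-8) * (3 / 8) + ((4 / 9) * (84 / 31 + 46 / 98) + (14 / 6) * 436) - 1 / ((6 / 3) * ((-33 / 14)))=149622835 / 150381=994.96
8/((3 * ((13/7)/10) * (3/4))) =2240/117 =19.15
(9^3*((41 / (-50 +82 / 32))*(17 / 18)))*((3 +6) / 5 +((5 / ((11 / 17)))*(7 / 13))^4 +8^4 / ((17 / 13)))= -1080863180293184208 / 528974425265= -2043318.41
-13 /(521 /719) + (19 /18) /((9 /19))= -1326133 /84402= -15.71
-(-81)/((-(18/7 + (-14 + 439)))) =-567/2993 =-0.19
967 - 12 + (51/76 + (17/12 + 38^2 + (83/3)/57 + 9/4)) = 1644215/684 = 2403.82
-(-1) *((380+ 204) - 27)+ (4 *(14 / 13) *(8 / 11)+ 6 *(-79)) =12317 / 143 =86.13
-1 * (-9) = 9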